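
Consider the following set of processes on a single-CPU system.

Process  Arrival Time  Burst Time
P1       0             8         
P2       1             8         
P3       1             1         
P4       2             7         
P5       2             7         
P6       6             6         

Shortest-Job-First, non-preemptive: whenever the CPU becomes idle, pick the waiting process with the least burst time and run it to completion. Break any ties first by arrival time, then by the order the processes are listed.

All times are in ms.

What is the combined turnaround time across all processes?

108

Gantt: | P1 0-8 | P3 8-9 | P6 9-15 | P4 15-22 | P5 22-29 | P2 29-37 |
Completion: P1=8  P2=37  P3=9  P4=22  P5=29  P6=15
Turnaround (C−A): P1=8  P2=36  P3=8  P4=20  P5=27  P6=9
Turnaround = completion − arrival: P1=8, P2=36, P3=8, P4=20, P5=27, P6=9
Total turnaround = 8 + 36 + 8 + 20 + 27 + 9 = 108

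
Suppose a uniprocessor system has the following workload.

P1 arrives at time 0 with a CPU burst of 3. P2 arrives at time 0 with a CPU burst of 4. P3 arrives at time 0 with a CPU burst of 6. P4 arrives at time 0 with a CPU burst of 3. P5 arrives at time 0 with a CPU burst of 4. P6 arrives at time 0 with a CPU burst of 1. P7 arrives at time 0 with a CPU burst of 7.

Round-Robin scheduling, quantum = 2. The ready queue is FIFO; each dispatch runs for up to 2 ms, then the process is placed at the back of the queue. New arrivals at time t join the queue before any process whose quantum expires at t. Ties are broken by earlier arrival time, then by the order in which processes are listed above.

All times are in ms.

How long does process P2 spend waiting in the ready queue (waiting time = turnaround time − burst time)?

12

Timeline: | P1 0-2 | P2 2-4 | P3 4-6 | P4 6-8 | P5 8-10 | P6 10-11 | P7 11-13 | P1 13-14 | P2 14-16 | P3 16-18 | P4 18-19 | P5 19-21 | P7 21-23 | P3 23-25 | P7 25-28 |
Completion: P1=14  P2=16  P3=25  P4=19  P5=21  P6=11  P7=28
Turnaround (C−A): P1=14  P2=16  P3=25  P4=19  P5=21  P6=11  P7=28
Waiting(P2) = turnaround − burst = 16 − 4 = 12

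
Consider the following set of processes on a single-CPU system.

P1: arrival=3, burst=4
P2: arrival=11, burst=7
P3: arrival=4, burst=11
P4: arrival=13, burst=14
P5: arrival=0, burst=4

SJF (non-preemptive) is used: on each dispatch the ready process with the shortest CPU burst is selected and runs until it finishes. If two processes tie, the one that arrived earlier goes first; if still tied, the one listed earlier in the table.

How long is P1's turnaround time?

5

Timeline: | P5 0-4 | P1 4-8 | P3 8-19 | P2 19-26 | P4 26-40 |
Completion: P1=8  P2=26  P3=19  P4=40  P5=4
Turnaround (C−A): P1=5  P2=15  P3=15  P4=27  P5=4
Turnaround(P1) = completion − arrival = 8 − 3 = 5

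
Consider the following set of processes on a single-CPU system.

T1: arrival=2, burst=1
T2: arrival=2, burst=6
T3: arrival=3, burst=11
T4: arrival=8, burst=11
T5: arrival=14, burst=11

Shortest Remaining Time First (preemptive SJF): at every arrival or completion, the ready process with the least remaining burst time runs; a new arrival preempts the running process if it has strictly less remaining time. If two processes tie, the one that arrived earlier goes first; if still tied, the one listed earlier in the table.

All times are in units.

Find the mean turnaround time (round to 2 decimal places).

15.20

Timeline: | idle 0-2 | T1 2-3 | T2 3-9 | T3 9-20 | T4 20-31 | T5 31-42 |
Completion: T1=3  T2=9  T3=20  T4=31  T5=42
Turnaround (C−A): T1=1  T2=7  T3=17  T4=23  T5=28
Turnaround times: T1=1, T2=7, T3=17, T4=23, T5=28
Average turnaround = (1+7+17+23+28) / 5 = 76/5 = 15.20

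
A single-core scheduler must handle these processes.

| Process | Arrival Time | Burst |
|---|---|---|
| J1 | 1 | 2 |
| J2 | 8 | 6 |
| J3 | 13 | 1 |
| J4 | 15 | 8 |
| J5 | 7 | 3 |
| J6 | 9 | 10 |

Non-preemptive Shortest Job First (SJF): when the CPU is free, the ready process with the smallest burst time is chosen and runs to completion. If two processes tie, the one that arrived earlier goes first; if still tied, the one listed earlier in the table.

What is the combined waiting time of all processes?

Schedule: | idle 0-1 | J1 1-3 | idle 3-7 | J5 7-10 | J2 10-16 | J3 16-17 | J4 17-25 | J6 25-35 |
Completion: J1=3  J2=16  J3=17  J4=25  J5=10  J6=35
Turnaround (C−A): J1=2  J2=8  J3=4  J4=10  J5=3  J6=26
Waiting = turnaround − burst: J1=0, J2=2, J3=3, J4=2, J5=0, J6=16
Total waiting = 0 + 2 + 3 + 2 + 0 + 16 = 23

23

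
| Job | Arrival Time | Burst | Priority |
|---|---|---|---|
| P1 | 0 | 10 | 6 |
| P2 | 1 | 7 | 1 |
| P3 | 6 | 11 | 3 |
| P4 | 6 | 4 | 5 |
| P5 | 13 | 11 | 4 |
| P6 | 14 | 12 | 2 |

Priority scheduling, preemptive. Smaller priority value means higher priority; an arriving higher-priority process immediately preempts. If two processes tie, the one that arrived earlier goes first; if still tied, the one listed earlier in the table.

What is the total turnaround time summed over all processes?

168

Gantt: | P1 0-1 | P2 1-8 | P3 8-14 | P6 14-26 | P3 26-31 | P5 31-42 | P4 42-46 | P1 46-55 |
Completion: P1=55  P2=8  P3=31  P4=46  P5=42  P6=26
Turnaround = completion − arrival: P1=55, P2=7, P3=25, P4=40, P5=29, P6=12
Total turnaround = 55 + 7 + 25 + 40 + 29 + 12 = 168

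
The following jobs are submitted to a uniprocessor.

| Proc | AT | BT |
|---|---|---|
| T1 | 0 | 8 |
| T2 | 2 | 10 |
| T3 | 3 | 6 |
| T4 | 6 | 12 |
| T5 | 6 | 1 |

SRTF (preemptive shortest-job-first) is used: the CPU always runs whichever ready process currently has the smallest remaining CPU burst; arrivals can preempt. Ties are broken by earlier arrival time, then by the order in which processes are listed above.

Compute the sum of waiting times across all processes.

Timeline: | T1 0-6 | T5 6-7 | T1 7-9 | T3 9-15 | T2 15-25 | T4 25-37 |
Completion: T1=9  T2=25  T3=15  T4=37  T5=7
Turnaround (C−A): T1=9  T2=23  T3=12  T4=31  T5=1
Waiting = turnaround − burst: T1=1, T2=13, T3=6, T4=19, T5=0
Total waiting = 1 + 13 + 6 + 19 + 0 = 39

39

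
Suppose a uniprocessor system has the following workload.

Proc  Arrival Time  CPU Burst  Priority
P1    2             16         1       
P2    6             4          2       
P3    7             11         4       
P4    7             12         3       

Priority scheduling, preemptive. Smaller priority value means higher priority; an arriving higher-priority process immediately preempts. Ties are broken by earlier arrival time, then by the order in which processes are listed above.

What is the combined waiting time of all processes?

54

Gantt: | idle 0-2 | P1 2-18 | P2 18-22 | P4 22-34 | P3 34-45 |
Completion: P1=18  P2=22  P3=45  P4=34
Turnaround (C−A): P1=16  P2=16  P3=38  P4=27
Waiting = turnaround − burst: P1=0, P2=12, P3=27, P4=15
Total waiting = 0 + 12 + 27 + 15 = 54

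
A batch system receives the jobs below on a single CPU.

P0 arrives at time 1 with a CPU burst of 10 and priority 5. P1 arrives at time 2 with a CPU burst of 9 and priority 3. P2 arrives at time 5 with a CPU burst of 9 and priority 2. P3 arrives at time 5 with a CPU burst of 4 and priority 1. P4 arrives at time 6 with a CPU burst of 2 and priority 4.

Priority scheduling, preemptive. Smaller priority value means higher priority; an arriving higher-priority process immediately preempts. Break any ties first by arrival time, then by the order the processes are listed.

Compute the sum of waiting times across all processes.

59

Gantt: | idle 0-1 | P0 1-2 | P1 2-5 | P3 5-9 | P2 9-18 | P1 18-24 | P4 24-26 | P0 26-35 |
Completion: P0=35  P1=24  P2=18  P3=9  P4=26
Turnaround (C−A): P0=34  P1=22  P2=13  P3=4  P4=20
Waiting = turnaround − burst: P0=24, P1=13, P2=4, P3=0, P4=18
Total waiting = 24 + 13 + 4 + 0 + 18 = 59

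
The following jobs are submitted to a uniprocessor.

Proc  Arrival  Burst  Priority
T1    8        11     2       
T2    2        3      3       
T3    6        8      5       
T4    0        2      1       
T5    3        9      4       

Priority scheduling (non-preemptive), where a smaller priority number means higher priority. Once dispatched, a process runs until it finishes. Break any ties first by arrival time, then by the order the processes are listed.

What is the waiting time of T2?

0

Schedule: | T4 0-2 | T2 2-5 | T5 5-14 | T1 14-25 | T3 25-33 |
Completion: T1=25  T2=5  T3=33  T4=2  T5=14
Turnaround (C−A): T1=17  T2=3  T3=27  T4=2  T5=11
Waiting(T2) = turnaround − burst = 3 − 3 = 0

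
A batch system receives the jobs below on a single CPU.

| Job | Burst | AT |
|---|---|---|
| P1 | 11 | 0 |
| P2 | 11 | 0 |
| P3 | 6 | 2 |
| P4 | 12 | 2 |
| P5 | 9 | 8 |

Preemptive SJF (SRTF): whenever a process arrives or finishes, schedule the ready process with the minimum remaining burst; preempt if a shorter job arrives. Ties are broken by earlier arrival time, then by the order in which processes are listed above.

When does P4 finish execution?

Timeline: | P1 0-2 | P3 2-8 | P1 8-17 | P5 17-26 | P2 26-37 | P4 37-49 |
Completion: P1=17  P2=37  P3=8  P4=49  P5=26
Turnaround (C−A): P1=17  P2=37  P3=6  P4=47  P5=18

49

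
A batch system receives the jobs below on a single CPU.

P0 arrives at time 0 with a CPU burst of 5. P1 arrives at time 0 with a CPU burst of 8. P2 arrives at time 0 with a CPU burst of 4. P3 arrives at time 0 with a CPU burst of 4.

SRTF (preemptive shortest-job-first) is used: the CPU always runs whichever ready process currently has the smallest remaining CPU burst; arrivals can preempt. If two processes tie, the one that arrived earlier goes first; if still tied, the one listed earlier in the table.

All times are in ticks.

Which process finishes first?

P2

Schedule: | P2 0-4 | P3 4-8 | P0 8-13 | P1 13-21 |
Completion: P0=13  P1=21  P2=4  P3=8
Turnaround (C−A): P0=13  P1=21  P2=4  P3=8
Finish order: P2 → P3 → P0 → P1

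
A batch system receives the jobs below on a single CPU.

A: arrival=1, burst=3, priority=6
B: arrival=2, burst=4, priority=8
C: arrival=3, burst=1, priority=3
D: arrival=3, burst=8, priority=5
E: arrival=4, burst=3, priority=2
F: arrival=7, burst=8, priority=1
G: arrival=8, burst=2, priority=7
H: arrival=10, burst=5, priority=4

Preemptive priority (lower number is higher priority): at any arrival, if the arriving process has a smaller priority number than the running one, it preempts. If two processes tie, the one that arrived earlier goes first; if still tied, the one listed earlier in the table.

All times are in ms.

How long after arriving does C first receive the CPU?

Gantt: | idle 0-1 | A 1-3 | C 3-4 | E 4-7 | F 7-15 | H 15-20 | D 20-28 | A 28-29 | G 29-31 | B 31-35 |
Completion: A=29  B=35  C=4  D=28  E=7  F=15  G=31  H=20
Turnaround (C−A): A=28  B=33  C=1  D=25  E=3  F=8  G=23  H=10
Response(C) = first start − arrival = 3 − 3 = 0

0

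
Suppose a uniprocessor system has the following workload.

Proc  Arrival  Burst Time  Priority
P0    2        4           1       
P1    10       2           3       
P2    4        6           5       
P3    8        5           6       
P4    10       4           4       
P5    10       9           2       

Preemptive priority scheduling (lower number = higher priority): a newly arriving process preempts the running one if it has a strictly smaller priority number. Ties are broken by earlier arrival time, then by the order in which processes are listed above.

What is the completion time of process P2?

Timeline: | idle 0-2 | P0 2-6 | P2 6-10 | P5 10-19 | P1 19-21 | P4 21-25 | P2 25-27 | P3 27-32 |
Completion: P0=6  P1=21  P2=27  P3=32  P4=25  P5=19
Turnaround (C−A): P0=4  P1=11  P2=23  P3=24  P4=15  P5=9

27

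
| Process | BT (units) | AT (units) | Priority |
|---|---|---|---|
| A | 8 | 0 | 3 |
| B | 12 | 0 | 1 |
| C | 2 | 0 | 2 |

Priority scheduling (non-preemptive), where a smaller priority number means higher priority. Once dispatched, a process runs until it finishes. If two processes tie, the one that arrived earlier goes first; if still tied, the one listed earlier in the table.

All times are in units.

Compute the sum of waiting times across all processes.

26

Gantt: | B 0-12 | C 12-14 | A 14-22 |
Completion: A=22  B=12  C=14
Turnaround (C−A): A=22  B=12  C=14
Waiting = turnaround − burst: A=14, B=0, C=12
Total waiting = 14 + 0 + 12 = 26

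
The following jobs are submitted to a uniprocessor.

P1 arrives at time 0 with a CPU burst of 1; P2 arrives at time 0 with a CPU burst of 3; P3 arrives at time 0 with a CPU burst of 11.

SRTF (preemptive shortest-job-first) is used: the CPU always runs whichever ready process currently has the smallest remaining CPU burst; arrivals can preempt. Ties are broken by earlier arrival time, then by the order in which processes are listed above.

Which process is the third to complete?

Schedule: | P1 0-1 | P2 1-4 | P3 4-15 |
Completion: P1=1  P2=4  P3=15
Finish order: P1 → P2 → P3

P3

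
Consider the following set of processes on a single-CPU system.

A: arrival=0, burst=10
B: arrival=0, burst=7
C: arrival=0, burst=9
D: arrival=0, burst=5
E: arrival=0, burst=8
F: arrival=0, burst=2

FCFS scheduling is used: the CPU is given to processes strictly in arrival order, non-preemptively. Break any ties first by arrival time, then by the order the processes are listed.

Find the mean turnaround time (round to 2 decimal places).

Schedule: | A 0-10 | B 10-17 | C 17-26 | D 26-31 | E 31-39 | F 39-41 |
Completion: A=10  B=17  C=26  D=31  E=39  F=41
Turnaround (C−A): A=10  B=17  C=26  D=31  E=39  F=41
Turnaround times: A=10, B=17, C=26, D=31, E=39, F=41
Average turnaround = (10+17+26+31+39+41) / 6 = 164/6 = 27.33

27.33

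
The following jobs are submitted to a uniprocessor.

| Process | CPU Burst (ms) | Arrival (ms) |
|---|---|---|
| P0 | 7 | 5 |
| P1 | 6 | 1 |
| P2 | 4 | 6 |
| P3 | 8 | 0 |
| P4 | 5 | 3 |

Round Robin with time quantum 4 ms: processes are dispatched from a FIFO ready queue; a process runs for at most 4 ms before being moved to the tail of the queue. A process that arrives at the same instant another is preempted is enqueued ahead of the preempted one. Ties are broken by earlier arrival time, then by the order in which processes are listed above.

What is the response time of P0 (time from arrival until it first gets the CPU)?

11

Timeline: | P3 0-4 | P1 4-8 | P4 8-12 | P3 12-16 | P0 16-20 | P2 20-24 | P1 24-26 | P4 26-27 | P0 27-30 |
Completion: P0=30  P1=26  P2=24  P3=16  P4=27
Turnaround (C−A): P0=25  P1=25  P2=18  P3=16  P4=24
Response(P0) = first start − arrival = 16 − 5 = 11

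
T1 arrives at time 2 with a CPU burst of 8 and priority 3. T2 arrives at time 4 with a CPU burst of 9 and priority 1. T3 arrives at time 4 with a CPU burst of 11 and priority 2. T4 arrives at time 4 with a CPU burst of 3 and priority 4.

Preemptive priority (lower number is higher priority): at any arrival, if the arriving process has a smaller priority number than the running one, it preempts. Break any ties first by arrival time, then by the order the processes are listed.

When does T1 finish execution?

Timeline: | idle 0-2 | T1 2-4 | T2 4-13 | T3 13-24 | T1 24-30 | T4 30-33 |
Completion: T1=30  T2=13  T3=24  T4=33

30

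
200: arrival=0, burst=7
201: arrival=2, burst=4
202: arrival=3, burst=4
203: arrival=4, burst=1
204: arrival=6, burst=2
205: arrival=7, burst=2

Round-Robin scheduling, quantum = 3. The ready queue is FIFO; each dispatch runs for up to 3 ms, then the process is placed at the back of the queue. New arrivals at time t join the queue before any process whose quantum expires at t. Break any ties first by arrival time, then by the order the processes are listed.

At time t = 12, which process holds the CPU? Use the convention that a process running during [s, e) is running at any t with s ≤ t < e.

Gantt: | 200 0-3 | 201 3-6 | 202 6-9 | 200 9-12 | 203 12-13 | 204 13-15 | 201 15-16 | 205 16-18 | 202 18-19 | 200 19-20 |
Completion: 200=20  201=16  202=19  203=13  204=15  205=18

203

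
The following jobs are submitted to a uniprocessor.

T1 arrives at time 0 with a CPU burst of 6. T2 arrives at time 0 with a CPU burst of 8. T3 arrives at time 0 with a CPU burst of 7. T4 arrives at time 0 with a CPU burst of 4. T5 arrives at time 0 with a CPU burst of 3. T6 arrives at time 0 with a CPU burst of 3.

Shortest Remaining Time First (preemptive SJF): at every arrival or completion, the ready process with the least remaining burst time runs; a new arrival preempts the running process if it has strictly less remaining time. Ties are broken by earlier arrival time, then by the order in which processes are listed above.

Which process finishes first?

Schedule: | T5 0-3 | T6 3-6 | T4 6-10 | T1 10-16 | T3 16-23 | T2 23-31 |
Completion: T1=16  T2=31  T3=23  T4=10  T5=3  T6=6
Turnaround (C−A): T1=16  T2=31  T3=23  T4=10  T5=3  T6=6
Finish order: T5 → T6 → T4 → T1 → T3 → T2

T5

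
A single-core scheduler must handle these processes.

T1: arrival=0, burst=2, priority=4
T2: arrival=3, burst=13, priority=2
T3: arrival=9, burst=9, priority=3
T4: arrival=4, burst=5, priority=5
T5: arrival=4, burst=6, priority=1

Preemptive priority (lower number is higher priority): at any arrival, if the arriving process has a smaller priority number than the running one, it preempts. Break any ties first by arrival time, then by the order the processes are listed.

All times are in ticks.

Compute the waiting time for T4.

Timeline: | T1 0-2 | idle 2-3 | T2 3-4 | T5 4-10 | T2 10-22 | T3 22-31 | T4 31-36 |
Completion: T1=2  T2=22  T3=31  T4=36  T5=10
Turnaround (C−A): T1=2  T2=19  T3=22  T4=32  T5=6
Waiting(T4) = turnaround − burst = 32 − 5 = 27

27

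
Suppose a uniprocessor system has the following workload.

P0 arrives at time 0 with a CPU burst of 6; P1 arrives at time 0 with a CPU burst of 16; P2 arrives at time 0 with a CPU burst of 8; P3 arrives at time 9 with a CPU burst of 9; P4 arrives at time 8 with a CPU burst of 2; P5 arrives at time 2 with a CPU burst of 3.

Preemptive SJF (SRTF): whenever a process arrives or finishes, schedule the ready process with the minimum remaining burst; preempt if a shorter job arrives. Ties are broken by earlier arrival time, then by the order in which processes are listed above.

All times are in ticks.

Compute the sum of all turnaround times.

97

Schedule: | P0 0-2 | P5 2-5 | P0 5-9 | P4 9-11 | P2 11-19 | P3 19-28 | P1 28-44 |
Completion: P0=9  P1=44  P2=19  P3=28  P4=11  P5=5
Turnaround (C−A): P0=9  P1=44  P2=19  P3=19  P4=3  P5=3
Turnaround = completion − arrival: P0=9, P1=44, P2=19, P3=19, P4=3, P5=3
Total turnaround = 9 + 44 + 19 + 19 + 3 + 3 = 97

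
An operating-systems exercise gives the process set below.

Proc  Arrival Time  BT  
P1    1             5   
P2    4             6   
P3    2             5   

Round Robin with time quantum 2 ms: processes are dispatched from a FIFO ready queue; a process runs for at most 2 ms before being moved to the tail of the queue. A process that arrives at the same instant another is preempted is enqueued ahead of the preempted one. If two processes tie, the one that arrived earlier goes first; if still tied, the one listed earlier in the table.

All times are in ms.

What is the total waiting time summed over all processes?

Schedule: | idle 0-1 | P1 1-3 | P3 3-5 | P1 5-7 | P2 7-9 | P3 9-11 | P1 11-12 | P2 12-14 | P3 14-15 | P2 15-17 |
Completion: P1=12  P2=17  P3=15
Turnaround (C−A): P1=11  P2=13  P3=13
Waiting = turnaround − burst: P1=6, P2=7, P3=8
Total waiting = 6 + 7 + 8 = 21

21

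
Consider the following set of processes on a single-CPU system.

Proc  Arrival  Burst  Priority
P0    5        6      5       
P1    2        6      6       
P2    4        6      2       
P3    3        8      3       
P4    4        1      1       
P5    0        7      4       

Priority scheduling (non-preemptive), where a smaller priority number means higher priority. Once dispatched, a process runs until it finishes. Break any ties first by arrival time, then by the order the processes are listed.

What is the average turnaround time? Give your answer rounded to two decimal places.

15.83

Gantt: | P5 0-7 | P4 7-8 | P2 8-14 | P3 14-22 | P0 22-28 | P1 28-34 |
Completion: P0=28  P1=34  P2=14  P3=22  P4=8  P5=7
Turnaround times: P0=23, P1=32, P2=10, P3=19, P4=4, P5=7
Average turnaround = (23+32+10+19+4+7) / 6 = 95/6 = 15.83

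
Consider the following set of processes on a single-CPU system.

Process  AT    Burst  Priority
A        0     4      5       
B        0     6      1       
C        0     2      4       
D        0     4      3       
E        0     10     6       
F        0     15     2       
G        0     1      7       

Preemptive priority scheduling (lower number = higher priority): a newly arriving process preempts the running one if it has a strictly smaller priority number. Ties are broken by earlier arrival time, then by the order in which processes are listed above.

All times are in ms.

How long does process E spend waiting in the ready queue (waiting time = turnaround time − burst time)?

Timeline: | B 0-6 | F 6-21 | D 21-25 | C 25-27 | A 27-31 | E 31-41 | G 41-42 |
Completion: A=31  B=6  C=27  D=25  E=41  F=21  G=42
Waiting(E) = turnaround − burst = 41 − 10 = 31

31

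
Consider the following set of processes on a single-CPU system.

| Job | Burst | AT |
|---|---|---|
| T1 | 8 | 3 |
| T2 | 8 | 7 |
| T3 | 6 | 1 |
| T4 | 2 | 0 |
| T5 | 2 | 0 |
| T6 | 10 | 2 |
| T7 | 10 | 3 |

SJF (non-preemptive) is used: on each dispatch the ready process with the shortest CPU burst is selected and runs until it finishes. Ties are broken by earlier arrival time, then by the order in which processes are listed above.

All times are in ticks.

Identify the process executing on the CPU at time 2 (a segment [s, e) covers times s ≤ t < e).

T5

Schedule: | T4 0-2 | T5 2-4 | T3 4-10 | T1 10-18 | T2 18-26 | T6 26-36 | T7 36-46 |
Completion: T1=18  T2=26  T3=10  T4=2  T5=4  T6=36  T7=46
Turnaround (C−A): T1=15  T2=19  T3=9  T4=2  T5=4  T6=34  T7=43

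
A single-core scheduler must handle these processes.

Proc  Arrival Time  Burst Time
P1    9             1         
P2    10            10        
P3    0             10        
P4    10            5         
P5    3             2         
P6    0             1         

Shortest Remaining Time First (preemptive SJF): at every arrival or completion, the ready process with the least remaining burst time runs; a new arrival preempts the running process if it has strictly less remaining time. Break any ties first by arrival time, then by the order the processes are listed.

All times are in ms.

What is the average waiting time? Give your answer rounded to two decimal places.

2.83

Timeline: | P6 0-1 | P3 1-3 | P5 3-5 | P3 5-9 | P1 9-10 | P3 10-14 | P4 14-19 | P2 19-29 |
Completion: P1=10  P2=29  P3=14  P4=19  P5=5  P6=1
Waiting times: P1=0, P2=9, P3=4, P4=4, P5=0, P6=0
Average waiting = (0+9+4+4+0+0) / 6 = 17/6 = 2.83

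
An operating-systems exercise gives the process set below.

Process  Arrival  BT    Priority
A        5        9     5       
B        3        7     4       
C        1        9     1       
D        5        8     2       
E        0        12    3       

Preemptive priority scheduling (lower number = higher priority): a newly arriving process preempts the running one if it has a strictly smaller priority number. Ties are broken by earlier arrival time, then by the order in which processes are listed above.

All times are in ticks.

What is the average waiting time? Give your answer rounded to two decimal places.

Timeline: | E 0-1 | C 1-10 | D 10-18 | E 18-29 | B 29-36 | A 36-45 |
Completion: A=45  B=36  C=10  D=18  E=29
Waiting times: A=31, B=26, C=0, D=5, E=17
Average waiting = (31+26+0+5+17) / 5 = 79/5 = 15.80

15.80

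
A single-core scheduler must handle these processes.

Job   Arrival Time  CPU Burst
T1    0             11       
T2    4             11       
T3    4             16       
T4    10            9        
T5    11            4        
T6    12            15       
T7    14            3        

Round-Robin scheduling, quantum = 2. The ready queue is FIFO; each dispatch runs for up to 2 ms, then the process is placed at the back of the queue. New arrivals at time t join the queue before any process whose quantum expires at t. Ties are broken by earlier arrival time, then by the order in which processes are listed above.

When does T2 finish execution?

55

Gantt: | T1 0-4 | T2 4-6 | T3 6-8 | T1 8-10 | T2 10-12 | T3 12-14 | T4 14-16 | T1 16-18 | T5 18-20 | T6 20-22 | T2 22-24 | T7 24-26 | T3 26-28 | T4 28-30 | T1 30-32 | T5 32-34 | T6 34-36 | T2 36-38 | T7 38-39 | T3 39-41 | T4 41-43 | T1 43-44 | T6 44-46 | T2 46-48 | T3 48-50 | T4 50-52 | T6 52-54 | T2 54-55 | T3 55-57 | T4 57-58 | T6 58-60 | T3 60-62 | T6 62-64 | T3 64-66 | T6 66-69 |
Completion: T1=44  T2=55  T3=66  T4=58  T5=34  T6=69  T7=39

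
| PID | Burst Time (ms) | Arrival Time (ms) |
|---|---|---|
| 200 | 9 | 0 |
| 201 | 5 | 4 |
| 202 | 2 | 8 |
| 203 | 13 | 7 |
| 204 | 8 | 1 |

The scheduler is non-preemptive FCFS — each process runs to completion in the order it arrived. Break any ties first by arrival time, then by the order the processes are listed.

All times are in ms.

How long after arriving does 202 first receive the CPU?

27

Gantt: | 200 0-9 | 204 9-17 | 201 17-22 | 203 22-35 | 202 35-37 |
Completion: 200=9  201=22  202=37  203=35  204=17
Turnaround (C−A): 200=9  201=18  202=29  203=28  204=16
Response(202) = first start − arrival = 35 − 8 = 27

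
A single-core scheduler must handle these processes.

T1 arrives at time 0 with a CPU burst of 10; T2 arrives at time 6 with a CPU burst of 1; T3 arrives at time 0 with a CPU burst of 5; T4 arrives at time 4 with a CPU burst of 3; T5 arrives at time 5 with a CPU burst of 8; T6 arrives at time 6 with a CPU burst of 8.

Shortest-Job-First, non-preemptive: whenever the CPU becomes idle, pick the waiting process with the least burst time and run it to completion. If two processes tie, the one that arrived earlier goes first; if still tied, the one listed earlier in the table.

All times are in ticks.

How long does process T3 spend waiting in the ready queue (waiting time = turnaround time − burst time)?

Schedule: | T3 0-5 | T4 5-8 | T2 8-9 | T5 9-17 | T6 17-25 | T1 25-35 |
Completion: T1=35  T2=9  T3=5  T4=8  T5=17  T6=25
Turnaround (C−A): T1=35  T2=3  T3=5  T4=4  T5=12  T6=19
Waiting(T3) = turnaround − burst = 5 − 5 = 0

0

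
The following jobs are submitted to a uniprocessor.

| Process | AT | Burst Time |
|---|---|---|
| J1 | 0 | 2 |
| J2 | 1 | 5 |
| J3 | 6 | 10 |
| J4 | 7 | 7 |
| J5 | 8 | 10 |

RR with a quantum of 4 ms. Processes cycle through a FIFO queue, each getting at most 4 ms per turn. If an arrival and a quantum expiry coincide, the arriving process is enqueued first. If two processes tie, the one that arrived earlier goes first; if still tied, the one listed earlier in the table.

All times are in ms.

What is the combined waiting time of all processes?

Timeline: | J1 0-2 | J2 2-6 | J3 6-10 | J2 10-11 | J4 11-15 | J5 15-19 | J3 19-23 | J4 23-26 | J5 26-30 | J3 30-32 | J5 32-34 |
Completion: J1=2  J2=11  J3=32  J4=26  J5=34
Turnaround (C−A): J1=2  J2=10  J3=26  J4=19  J5=26
Waiting = turnaround − burst: J1=0, J2=5, J3=16, J4=12, J5=16
Total waiting = 0 + 5 + 16 + 12 + 16 = 49

49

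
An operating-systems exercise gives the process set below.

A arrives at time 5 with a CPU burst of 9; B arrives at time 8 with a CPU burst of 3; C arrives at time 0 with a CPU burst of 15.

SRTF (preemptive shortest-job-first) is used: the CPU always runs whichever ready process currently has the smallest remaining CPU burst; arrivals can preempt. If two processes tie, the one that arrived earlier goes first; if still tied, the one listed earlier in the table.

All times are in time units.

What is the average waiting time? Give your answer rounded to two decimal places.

5.00

Gantt: | C 0-5 | A 5-8 | B 8-11 | A 11-17 | C 17-27 |
Completion: A=17  B=11  C=27
Turnaround (C−A): A=12  B=3  C=27
Waiting times: A=3, B=0, C=12
Average waiting = (3+0+12) / 3 = 15/3 = 5.00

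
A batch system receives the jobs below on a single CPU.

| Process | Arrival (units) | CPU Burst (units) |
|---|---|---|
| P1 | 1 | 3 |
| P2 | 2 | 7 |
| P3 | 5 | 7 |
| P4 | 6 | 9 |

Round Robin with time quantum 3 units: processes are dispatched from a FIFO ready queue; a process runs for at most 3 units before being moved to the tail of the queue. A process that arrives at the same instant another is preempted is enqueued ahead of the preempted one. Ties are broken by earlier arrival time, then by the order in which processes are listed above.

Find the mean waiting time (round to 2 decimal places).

9.50

Gantt: | idle 0-1 | P1 1-4 | P2 4-7 | P3 7-10 | P4 10-13 | P2 13-16 | P3 16-19 | P4 19-22 | P2 22-23 | P3 23-24 | P4 24-27 |
Completion: P1=4  P2=23  P3=24  P4=27
Turnaround (C−A): P1=3  P2=21  P3=19  P4=21
Waiting times: P1=0, P2=14, P3=12, P4=12
Average waiting = (0+14+12+12) / 4 = 38/4 = 9.50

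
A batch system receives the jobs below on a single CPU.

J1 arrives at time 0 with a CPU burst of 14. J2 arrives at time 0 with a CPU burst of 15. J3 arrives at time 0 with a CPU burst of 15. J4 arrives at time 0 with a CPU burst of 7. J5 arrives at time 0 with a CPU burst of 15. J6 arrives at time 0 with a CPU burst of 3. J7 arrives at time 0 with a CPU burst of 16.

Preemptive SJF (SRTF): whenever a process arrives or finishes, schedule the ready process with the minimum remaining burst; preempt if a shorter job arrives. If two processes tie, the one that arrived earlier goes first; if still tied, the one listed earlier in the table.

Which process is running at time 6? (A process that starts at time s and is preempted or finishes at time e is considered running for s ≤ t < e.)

J4

Schedule: | J6 0-3 | J4 3-10 | J1 10-24 | J2 24-39 | J3 39-54 | J5 54-69 | J7 69-85 |
Completion: J1=24  J2=39  J3=54  J4=10  J5=69  J6=3  J7=85
Turnaround (C−A): J1=24  J2=39  J3=54  J4=10  J5=69  J6=3  J7=85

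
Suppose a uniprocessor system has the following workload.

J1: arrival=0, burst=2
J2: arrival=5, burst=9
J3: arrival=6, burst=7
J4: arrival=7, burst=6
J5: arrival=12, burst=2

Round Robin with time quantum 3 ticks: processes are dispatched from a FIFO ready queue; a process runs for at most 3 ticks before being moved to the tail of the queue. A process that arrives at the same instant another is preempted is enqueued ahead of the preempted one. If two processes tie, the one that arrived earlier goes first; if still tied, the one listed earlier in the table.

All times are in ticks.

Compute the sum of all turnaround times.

76

Timeline: | J1 0-2 | idle 2-5 | J2 5-8 | J3 8-11 | J4 11-14 | J2 14-17 | J3 17-20 | J5 20-22 | J4 22-25 | J2 25-28 | J3 28-29 |
Completion: J1=2  J2=28  J3=29  J4=25  J5=22
Turnaround = completion − arrival: J1=2, J2=23, J3=23, J4=18, J5=10
Total turnaround = 2 + 23 + 23 + 18 + 10 = 76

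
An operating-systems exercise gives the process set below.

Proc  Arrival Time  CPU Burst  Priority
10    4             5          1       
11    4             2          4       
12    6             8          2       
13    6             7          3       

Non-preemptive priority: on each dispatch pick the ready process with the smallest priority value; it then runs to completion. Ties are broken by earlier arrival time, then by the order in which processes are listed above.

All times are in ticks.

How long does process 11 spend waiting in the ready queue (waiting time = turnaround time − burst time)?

Timeline: | idle 0-4 | 10 4-9 | 12 9-17 | 13 17-24 | 11 24-26 |
Completion: 10=9  11=26  12=17  13=24
Waiting(11) = turnaround − burst = 22 − 2 = 20

20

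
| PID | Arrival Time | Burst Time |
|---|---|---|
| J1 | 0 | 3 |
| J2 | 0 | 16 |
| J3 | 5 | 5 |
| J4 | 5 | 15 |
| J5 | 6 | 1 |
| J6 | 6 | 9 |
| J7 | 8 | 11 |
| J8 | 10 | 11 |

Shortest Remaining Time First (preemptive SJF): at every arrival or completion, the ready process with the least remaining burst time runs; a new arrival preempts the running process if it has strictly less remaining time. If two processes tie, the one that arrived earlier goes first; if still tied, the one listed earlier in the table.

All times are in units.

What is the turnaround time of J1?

Gantt: | J1 0-3 | J2 3-5 | J3 5-6 | J5 6-7 | J3 7-11 | J6 11-20 | J7 20-31 | J8 31-42 | J2 42-56 | J4 56-71 |
Completion: J1=3  J2=56  J3=11  J4=71  J5=7  J6=20  J7=31  J8=42
Turnaround (C−A): J1=3  J2=56  J3=6  J4=66  J5=1  J6=14  J7=23  J8=32
Turnaround(J1) = completion − arrival = 3 − 0 = 3

3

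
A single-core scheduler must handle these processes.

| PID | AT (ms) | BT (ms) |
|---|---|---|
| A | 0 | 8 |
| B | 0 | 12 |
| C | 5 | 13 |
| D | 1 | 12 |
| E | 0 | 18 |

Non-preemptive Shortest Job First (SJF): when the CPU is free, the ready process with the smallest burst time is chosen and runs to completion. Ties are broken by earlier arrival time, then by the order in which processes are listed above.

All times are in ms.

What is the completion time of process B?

20

Gantt: | A 0-8 | B 8-20 | D 20-32 | C 32-45 | E 45-63 |
Completion: A=8  B=20  C=45  D=32  E=63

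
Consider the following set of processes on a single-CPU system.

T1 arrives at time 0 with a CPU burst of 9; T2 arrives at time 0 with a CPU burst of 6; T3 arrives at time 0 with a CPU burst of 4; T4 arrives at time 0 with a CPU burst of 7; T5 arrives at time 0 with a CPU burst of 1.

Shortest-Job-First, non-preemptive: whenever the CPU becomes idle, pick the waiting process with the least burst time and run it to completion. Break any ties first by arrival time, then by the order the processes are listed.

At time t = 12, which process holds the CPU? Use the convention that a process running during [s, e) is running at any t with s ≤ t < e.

Timeline: | T5 0-1 | T3 1-5 | T2 5-11 | T4 11-18 | T1 18-27 |
Completion: T1=27  T2=11  T3=5  T4=18  T5=1
Turnaround (C−A): T1=27  T2=11  T3=5  T4=18  T5=1

T4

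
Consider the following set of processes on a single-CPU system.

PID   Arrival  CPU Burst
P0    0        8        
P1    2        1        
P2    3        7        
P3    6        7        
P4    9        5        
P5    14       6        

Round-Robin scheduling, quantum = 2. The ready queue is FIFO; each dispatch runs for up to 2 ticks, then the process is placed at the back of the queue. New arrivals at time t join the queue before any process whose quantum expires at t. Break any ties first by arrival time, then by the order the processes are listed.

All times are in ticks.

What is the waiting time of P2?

18

Gantt: | P0 0-2 | P1 2-3 | P0 3-5 | P2 5-7 | P0 7-9 | P3 9-11 | P2 11-13 | P4 13-15 | P0 15-17 | P3 17-19 | P2 19-21 | P5 21-23 | P4 23-25 | P3 25-27 | P2 27-28 | P5 28-30 | P4 30-31 | P3 31-32 | P5 32-34 |
Completion: P0=17  P1=3  P2=28  P3=32  P4=31  P5=34
Waiting(P2) = turnaround − burst = 25 − 7 = 18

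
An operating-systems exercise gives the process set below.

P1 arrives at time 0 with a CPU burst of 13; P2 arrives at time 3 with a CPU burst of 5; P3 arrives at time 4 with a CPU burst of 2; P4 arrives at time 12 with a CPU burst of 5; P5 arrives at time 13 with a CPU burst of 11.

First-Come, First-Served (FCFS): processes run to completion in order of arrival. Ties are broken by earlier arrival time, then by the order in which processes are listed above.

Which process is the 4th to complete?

P4

Gantt: | P1 0-13 | P2 13-18 | P3 18-20 | P4 20-25 | P5 25-36 |
Completion: P1=13  P2=18  P3=20  P4=25  P5=36
Finish order: P1 → P2 → P3 → P4 → P5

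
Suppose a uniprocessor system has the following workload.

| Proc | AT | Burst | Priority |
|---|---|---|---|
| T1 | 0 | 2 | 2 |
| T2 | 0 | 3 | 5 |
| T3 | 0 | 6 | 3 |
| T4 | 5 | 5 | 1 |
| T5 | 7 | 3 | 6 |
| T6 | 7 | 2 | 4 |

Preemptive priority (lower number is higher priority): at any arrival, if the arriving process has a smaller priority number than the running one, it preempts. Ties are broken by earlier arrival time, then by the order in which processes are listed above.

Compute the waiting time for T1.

0

Timeline: | T1 0-2 | T3 2-5 | T4 5-10 | T3 10-13 | T6 13-15 | T2 15-18 | T5 18-21 |
Completion: T1=2  T2=18  T3=13  T4=10  T5=21  T6=15
Waiting(T1) = turnaround − burst = 2 − 2 = 0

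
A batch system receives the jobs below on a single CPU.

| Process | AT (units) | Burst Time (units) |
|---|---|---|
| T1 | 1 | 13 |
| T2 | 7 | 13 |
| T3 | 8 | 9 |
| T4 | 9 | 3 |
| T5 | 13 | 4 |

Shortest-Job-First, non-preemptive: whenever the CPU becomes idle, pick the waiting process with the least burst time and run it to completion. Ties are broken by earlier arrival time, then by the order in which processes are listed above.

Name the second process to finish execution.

T4

Timeline: | idle 0-1 | T1 1-14 | T4 14-17 | T5 17-21 | T3 21-30 | T2 30-43 |
Completion: T1=14  T2=43  T3=30  T4=17  T5=21
Finish order: T1 → T4 → T5 → T3 → T2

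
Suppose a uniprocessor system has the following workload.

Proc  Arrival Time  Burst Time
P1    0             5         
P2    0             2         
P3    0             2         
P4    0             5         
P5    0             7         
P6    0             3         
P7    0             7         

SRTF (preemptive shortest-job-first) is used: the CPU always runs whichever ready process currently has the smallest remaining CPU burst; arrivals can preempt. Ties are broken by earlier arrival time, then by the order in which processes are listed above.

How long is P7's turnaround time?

31

Gantt: | P2 0-2 | P3 2-4 | P6 4-7 | P1 7-12 | P4 12-17 | P5 17-24 | P7 24-31 |
Completion: P1=12  P2=2  P3=4  P4=17  P5=24  P6=7  P7=31
Turnaround (C−A): P1=12  P2=2  P3=4  P4=17  P5=24  P6=7  P7=31
Turnaround(P7) = completion − arrival = 31 − 0 = 31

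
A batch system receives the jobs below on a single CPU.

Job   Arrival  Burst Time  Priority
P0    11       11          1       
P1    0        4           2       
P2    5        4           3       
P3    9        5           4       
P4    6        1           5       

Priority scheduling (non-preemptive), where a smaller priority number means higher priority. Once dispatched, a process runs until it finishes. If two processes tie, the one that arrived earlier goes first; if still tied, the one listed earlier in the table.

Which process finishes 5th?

P4

Schedule: | P1 0-4 | idle 4-5 | P2 5-9 | P3 9-14 | P0 14-25 | P4 25-26 |
Completion: P0=25  P1=4  P2=9  P3=14  P4=26
Finish order: P1 → P2 → P3 → P0 → P4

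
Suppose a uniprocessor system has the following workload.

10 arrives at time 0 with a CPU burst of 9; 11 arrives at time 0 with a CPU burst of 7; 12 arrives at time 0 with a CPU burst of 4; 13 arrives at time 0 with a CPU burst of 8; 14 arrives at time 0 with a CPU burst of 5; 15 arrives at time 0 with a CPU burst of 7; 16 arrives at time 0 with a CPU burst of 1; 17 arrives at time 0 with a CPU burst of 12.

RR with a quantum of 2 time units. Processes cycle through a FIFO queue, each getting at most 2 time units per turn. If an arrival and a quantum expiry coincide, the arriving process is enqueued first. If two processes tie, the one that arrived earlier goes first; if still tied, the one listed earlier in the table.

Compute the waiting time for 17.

Gantt: | 10 0-2 | 11 2-4 | 12 4-6 | 13 6-8 | 14 8-10 | 15 10-12 | 16 12-13 | 17 13-15 | 10 15-17 | 11 17-19 | 12 19-21 | 13 21-23 | 14 23-25 | 15 25-27 | 17 27-29 | 10 29-31 | 11 31-33 | 13 33-35 | 14 35-36 | 15 36-38 | 17 38-40 | 10 40-42 | 11 42-43 | 13 43-45 | 15 45-46 | 17 46-48 | 10 48-49 | 17 49-53 |
Completion: 10=49  11=43  12=21  13=45  14=36  15=46  16=13  17=53
Waiting(17) = turnaround − burst = 53 − 12 = 41

41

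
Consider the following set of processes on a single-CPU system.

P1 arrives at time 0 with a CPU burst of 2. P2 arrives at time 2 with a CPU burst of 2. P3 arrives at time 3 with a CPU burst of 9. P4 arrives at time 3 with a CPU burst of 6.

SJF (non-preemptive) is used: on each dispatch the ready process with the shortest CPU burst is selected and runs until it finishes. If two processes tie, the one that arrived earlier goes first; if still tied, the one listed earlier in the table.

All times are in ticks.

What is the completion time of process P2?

Schedule: | P1 0-2 | P2 2-4 | P4 4-10 | P3 10-19 |
Completion: P1=2  P2=4  P3=19  P4=10
Turnaround (C−A): P1=2  P2=2  P3=16  P4=7

4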